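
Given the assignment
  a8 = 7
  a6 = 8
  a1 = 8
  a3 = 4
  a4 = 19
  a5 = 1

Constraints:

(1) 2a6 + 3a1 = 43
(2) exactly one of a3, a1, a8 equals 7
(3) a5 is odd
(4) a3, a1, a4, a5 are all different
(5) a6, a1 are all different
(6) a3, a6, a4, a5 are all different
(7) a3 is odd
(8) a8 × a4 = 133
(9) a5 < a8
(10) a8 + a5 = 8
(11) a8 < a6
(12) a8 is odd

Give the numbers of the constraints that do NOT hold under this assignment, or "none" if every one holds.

(1) 2a6 + 3a1 = 2(8) + 3(8) = 40, not 43  FAIL
(2) a3=4, a1=8, a8=7; 1 of them equals 7  OK
(3) a5 = 1 is odd  OK
(4) values 4, 8, 19, 1 are pairwise distinct  OK
(5) a6 = a1 = 8, not all different  FAIL
(6) values 4, 8, 19, 1 are pairwise distinct  OK
(7) a3 = 4 is even  FAIL
(8) a8 × a4 = 7 × 19 = 133  OK
(9) a5 = 1, a8 = 7; 1 < 7  OK
(10) a8 + a5 = 7 + 1 = 8  OK
(11) a8 = 7, a6 = 8; 7 < 8  OK
(12) a8 = 7 is odd  OK

The assignment fails constraints 1, 5, and 7.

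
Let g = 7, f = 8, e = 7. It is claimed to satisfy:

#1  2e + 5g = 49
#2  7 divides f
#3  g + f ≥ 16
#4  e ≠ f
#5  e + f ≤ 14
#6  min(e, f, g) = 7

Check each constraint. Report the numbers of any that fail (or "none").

No — constraints 2, 3, 5 are not satisfied.

#1 2e + 5g = 2(7) + 5(7) = 49 — satisfied.
#2 8 = 7×1 + 1, so 7 does not divide 8 — violated.
#3 g + f = 7 + 8 = 15; 15 < 16, bound 16 not met — violated.
#4 e = 7, f = 8; distinct — satisfied.
#5 e + f = 7 + 8 = 15; 15 > 14, bound 14 not met — violated.
#6 min(7, 8, 7) = 7 — satisfied.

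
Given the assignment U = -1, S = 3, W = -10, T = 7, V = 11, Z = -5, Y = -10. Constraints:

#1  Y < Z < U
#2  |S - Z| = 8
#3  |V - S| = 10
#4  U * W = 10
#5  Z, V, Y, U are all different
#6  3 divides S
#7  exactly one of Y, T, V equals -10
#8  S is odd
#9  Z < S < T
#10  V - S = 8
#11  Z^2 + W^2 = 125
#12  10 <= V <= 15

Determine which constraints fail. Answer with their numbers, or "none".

#1 values -10 < -5 < -1 — satisfied.
#2 |3 - (-5)| = 8 — satisfied.
#3 |11 - 3| = 8, not 10 — violated.
#4 U * W = -1 * (-10) = 10 — satisfied.
#5 values -5, 11, -10, -1 are pairwise distinct — satisfied.
#6 3 / 3 = 1, so 3 divides 3 — satisfied.
#7 Y=-10, T=7, V=11; 1 of them equals -10 — satisfied.
#8 S = 3 is odd — satisfied.
#9 values -5 < 3 < 7 — satisfied.
#10 V - S = 11 - 3 = 8 — satisfied.
#11 Z^2 + W^2 = (-5)^2 + (-10)^2 = 25 + 100 = 125 — satisfied.
#12 V = 11 lies in [10, 15] — satisfied.

Violated: 3.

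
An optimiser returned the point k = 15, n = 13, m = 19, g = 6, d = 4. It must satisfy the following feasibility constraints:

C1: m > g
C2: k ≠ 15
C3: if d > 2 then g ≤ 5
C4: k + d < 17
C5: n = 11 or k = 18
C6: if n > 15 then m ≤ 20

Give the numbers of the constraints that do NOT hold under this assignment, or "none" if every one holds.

C1: m = 19, g = 6; 19 > 6  yes
C2: k = 15, but 15 is required to differ  no
C3: d = 4 > 2, so we need g ≤ 5; but g = 6 > 5  no
C4: k + d = 15 + 4 = 19; 19 ≥ 17, bound 17 not met  no
C5: n = 13 ≠ 11 and k = 15 ≠ 18; both disjuncts false  no
C6: n = 13, not > 15; antecedent false, conditional vacuously true  yes

The assignment fails constraints 2, 3, 4, and 5.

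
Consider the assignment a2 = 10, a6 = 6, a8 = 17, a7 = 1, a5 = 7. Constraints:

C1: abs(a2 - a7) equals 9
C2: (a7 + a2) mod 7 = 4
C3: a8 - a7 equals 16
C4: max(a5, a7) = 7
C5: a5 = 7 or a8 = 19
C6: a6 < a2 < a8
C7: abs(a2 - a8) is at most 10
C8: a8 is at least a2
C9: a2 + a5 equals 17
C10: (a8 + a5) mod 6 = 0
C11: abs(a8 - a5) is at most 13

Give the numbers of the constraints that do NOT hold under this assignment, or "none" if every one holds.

No violations.

C1: abs(10 - 1) = 9  true
C2: a7 + a2 = 11; 11 mod 7 = 4  true
C3: a8 - a7 = 17 - 1 = 16  true
C4: max(7, 1) = 7  true
C5: a5 = 7 = 7 (first disjunct)  true
C6: values 6 < 10 < 17  true
C7: abs(10 - 17) = 7; 7 ≤ 10  true
C8: a8 = 17, a2 = 10; 17 ≥ 10  true
C9: a2 + a5 = 10 + 7 = 17  true
C10: a8 + a5 = 24; 24 mod 6 = 0  true
C11: abs(17 - 7) = 10; 10 ≤ 13  true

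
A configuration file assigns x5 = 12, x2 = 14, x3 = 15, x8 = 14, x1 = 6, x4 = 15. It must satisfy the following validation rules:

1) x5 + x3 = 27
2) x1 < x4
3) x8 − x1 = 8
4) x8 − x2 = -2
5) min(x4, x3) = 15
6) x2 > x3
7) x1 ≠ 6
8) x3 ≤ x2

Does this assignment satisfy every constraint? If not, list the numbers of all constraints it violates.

No — constraints 4, 6, 7, and 8 are not satisfied.

1) x5 + x3 = 12 + 15 = 27 — holds.
2) x1 = 6, x4 = 15; 6 < 15 — holds.
3) x8 − x1 = 14 − 6 = 8 — holds.
4) x8 − x2 = 14 − 14 = 0, not -2 — does not hold.
5) min(15, 15) = 15 — holds.
6) x2 = 14, x3 = 15; 14 ≤ 15 (want >) — does not hold.
7) x1 = 6, but 6 is required to differ — does not hold.
8) x3 = 15, x2 = 14; 15 > 14 (want ≤) — does not hold.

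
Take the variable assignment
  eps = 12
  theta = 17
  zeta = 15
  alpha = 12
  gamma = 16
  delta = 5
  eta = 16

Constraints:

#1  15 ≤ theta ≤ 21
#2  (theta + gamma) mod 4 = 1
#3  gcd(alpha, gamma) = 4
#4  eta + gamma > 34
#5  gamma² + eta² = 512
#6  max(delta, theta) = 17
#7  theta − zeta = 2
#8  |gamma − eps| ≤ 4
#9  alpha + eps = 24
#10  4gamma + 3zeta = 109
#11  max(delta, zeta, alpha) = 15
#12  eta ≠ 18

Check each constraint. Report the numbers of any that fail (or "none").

#1 theta = 17 lies in [15, 21] — holds.
#2 theta + gamma = 33; 33 mod 4 = 1 — holds.
#3 gcd(12, 16) = 4 — holds.
#4 eta + gamma = 16 + 16 = 32; 32 ≤ 34, bound 34 not met — fails.
#5 gamma² + eta² = 16² + 16² = 256 + 256 = 512 — holds.
#6 max(5, 17) = 17 — holds.
#7 theta − zeta = 17 − 15 = 2 — holds.
#8 |16 − 12| = 4; 4 ≤ 4 — holds.
#9 alpha + eps = 12 + 12 = 24 — holds.
#10 4gamma + 3zeta = 4(16) + 3(15) = 109 — holds.
#11 max(5, 15, 12) = 15 — holds.
#12 eta = 16, and 16 ≠ 18 — holds.

Violated: 4.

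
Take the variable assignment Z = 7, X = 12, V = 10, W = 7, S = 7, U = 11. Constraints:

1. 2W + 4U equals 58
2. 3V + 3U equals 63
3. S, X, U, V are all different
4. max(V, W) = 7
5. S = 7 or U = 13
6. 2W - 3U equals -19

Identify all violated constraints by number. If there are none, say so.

1. 2W + 4U = 2(7) + 4(11) = 58  holds
2. 3V + 3U = 3(10) + 3(11) = 63  holds
3. values 7, 12, 11, 10 are pairwise distinct  holds
4. max(10, 7) = 10, not 7  fails
5. S = 7 = 7 (first disjunct)  holds
6. 2W - 3U = 2(7) - 3(11) = -19  holds

Constraint 4 does not hold.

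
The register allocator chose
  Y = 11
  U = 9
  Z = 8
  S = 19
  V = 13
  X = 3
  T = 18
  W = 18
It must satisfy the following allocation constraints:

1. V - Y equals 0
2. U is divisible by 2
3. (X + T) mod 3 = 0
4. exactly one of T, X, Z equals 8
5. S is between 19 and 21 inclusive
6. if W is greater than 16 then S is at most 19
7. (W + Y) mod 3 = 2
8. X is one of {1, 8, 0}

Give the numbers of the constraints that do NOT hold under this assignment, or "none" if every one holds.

1. V - Y = 13 - 11 = 2, not 0 — violated.
2. 9 = 2*4 + 1, so 2 does not divide 9 — violated.
3. X + T = 21; 21 mod 3 = 0 — OK.
4. T=18, X=3, Z=8; 1 of them equals 8 — OK.
5. S = 19 lies in [19, 21] — OK.
6. W = 18 > 16, so we need S ≤ 19; S = 19 ≤ 19 — OK.
7. W + Y = 29; 29 mod 3 = 2 — OK.
8. X = 3 is not in {1, 8, 0} — violated.

Constraints 1, 2, 8 are violated.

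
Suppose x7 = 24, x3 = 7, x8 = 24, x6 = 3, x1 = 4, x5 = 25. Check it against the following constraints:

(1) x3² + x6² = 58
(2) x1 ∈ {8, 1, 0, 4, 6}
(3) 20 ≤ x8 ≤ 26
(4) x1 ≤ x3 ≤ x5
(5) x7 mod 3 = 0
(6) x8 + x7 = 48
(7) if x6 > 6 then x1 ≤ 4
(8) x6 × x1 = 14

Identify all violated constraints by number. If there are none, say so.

Violated: 8.

(1) x3² + x6² = 7² + 3² = 49 + 9 = 58 — OK.
(2) x1 = 4 is in {8, 1, 0, 4, 6} — OK.
(3) x8 = 24 lies in [20, 26] — OK.
(4) values 4 ≤ 7 ≤ 25 — OK.
(5) 24 mod 3 = 0 — OK.
(6) x8 + x7 = 24 + 24 = 48 — OK.
(7) x6 = 3, not > 6; antecedent false, conditional vacuously true — OK.
(8) x6 × x1 = 3 × 4 = 12, not 14 — violated.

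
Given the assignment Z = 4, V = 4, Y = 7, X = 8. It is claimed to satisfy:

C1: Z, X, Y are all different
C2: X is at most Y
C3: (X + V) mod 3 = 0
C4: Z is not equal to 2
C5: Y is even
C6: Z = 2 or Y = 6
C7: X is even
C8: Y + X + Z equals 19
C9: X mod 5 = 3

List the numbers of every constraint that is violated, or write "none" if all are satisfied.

The assignment fails constraints 2, 5, 6.

C1: values 4, 8, 7 are pairwise distinct  holds
C2: X = 8, Y = 7; 8 > 7 (want ≤)  fails
C3: X + V = 12; 12 mod 3 = 0  holds
C4: Z = 4, and 4 ≠ 2  holds
C5: Y = 7 is odd  fails
C6: Z = 4 ≠ 2 and Y = 7 ≠ 6; both disjuncts false  fails
C7: X = 8 is even  holds
C8: Y + X + Z = 7 + 8 + 4 = 19  holds
C9: 8 mod 5 = 3  holds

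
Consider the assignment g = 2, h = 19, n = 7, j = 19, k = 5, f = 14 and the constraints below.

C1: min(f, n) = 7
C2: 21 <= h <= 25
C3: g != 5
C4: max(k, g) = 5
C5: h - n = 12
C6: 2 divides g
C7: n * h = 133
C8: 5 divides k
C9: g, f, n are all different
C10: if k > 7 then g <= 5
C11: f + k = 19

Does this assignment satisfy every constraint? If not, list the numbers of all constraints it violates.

C1: min(14, 7) = 7 — satisfied.
C2: h = 19 is outside [21, 25] — violated.
C3: g = 2, and 2 ≠ 5 — satisfied.
C4: max(5, 2) = 5 — satisfied.
C5: h - n = 19 - 7 = 12 — satisfied.
C6: 2 / 2 = 1, so 2 divides 2 — satisfied.
C7: n * h = 7 * 19 = 133 — satisfied.
C8: 5 / 5 = 1, so 5 divides 5 — satisfied.
C9: values 2, 14, 7 are pairwise distinct — satisfied.
C10: k = 5, not > 7; antecedent false, conditional vacuously true — satisfied.
C11: f + k = 14 + 5 = 19 — satisfied.

Constraint 2 does not hold.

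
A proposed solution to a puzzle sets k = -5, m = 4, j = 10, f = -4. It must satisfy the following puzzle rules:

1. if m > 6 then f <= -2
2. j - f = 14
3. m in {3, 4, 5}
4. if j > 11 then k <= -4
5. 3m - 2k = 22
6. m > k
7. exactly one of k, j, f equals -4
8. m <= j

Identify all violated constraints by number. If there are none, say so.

No violations.

1. m = 4, not > 6; antecedent false, conditional vacuously true — holds.
2. j - f = 10 - (-4) = 14 — holds.
3. m = 4 is in {3, 4, 5} — holds.
4. j = 10, not > 11; antecedent false, conditional vacuously true — holds.
5. 3m - 2k = 3(4) - 2(-5) = 22 — holds.
6. m = 4, k = -5; 4 > -5 — holds.
7. k=-5, j=10, f=-4; 1 of them equals -4 — holds.
8. m = 4, j = 10; 4 ≤ 10 — holds.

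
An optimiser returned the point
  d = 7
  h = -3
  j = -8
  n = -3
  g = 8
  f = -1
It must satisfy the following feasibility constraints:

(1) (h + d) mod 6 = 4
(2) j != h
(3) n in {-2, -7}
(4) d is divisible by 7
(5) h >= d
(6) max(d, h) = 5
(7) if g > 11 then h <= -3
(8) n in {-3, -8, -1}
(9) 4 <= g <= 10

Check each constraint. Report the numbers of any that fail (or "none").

(1) h + d = 4; 4 mod 6 = 4  true
(2) j = -8, h = -3; distinct  true
(3) n = -3 is not in {-2, -7}  false
(4) 7 / 7 = 1, so 7 divides 7  true
(5) h = -3, d = 7; -3 < 7 (want ≥)  false
(6) max(7, -3) = 7, not 5  false
(7) g = 8, not > 11; antecedent false, conditional vacuously true  true
(8) n = -3 is in {-3, -8, -1}  true
(9) g = 8 lies in [4, 10]  true

Constraints 3, 5, 6 do not hold.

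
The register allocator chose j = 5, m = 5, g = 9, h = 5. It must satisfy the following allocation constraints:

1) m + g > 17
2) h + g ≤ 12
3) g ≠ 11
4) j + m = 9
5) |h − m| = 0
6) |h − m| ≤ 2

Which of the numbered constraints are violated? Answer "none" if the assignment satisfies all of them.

No — constraints 1, 2, and 4 are not satisfied.

1) m + g = 5 + 9 = 14; 14 ≤ 17, bound 17 not met  FAIL
2) h + g = 5 + 9 = 14; 14 > 12, bound 12 not met  FAIL
3) g = 9, and 9 ≠ 11  OK
4) j + m = 5 + 5 = 10, not 9  FAIL
5) |5 − 5| = 0  OK
6) |5 − 5| = 0; 0 ≤ 2  OK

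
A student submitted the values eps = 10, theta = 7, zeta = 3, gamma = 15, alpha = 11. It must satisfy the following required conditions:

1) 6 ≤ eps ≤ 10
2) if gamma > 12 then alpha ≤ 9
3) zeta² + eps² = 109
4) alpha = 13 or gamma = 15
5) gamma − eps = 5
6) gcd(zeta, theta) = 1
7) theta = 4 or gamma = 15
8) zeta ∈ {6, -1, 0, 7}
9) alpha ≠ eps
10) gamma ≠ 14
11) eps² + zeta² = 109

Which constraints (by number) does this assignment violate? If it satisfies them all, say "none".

1) eps = 10 lies in [6, 10] — holds.
2) gamma = 15 > 12, so we need alpha ≤ 9; but alpha = 11 > 9 — fails.
3) zeta² + eps² = 3² + 10² = 9 + 100 = 109 — holds.
4) alpha = 11 ≠ 13, but gamma = 15 = 15 (second disjunct) — holds.
5) gamma − eps = 15 − 10 = 5 — holds.
6) gcd(3, 7) = 1 — holds.
7) theta = 7 ≠ 4, but gamma = 15 = 15 (second disjunct) — holds.
8) zeta = 3 is not in {6, -1, 0, 7} — fails.
9) alpha = 11, eps = 10; distinct — holds.
10) gamma = 15, and 15 ≠ 14 — holds.
11) eps² + zeta² = 10² + 3² = 100 + 9 = 109 — holds.

Violated: 2, 8.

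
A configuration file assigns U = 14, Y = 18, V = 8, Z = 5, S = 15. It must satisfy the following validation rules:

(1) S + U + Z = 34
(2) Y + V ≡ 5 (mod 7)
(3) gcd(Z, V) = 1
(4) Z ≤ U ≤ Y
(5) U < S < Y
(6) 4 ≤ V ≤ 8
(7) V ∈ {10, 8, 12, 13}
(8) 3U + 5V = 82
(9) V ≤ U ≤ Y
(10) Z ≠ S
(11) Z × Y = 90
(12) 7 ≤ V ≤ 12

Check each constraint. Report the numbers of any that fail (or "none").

(1) S + U + Z = 15 + 14 + 5 = 34 — satisfied.
(2) Y + V = 26; 26 mod 7 = 5 — satisfied.
(3) gcd(5, 8) = 1 — satisfied.
(4) values 5 ≤ 14 ≤ 18 — satisfied.
(5) values 14 < 15 < 18 — satisfied.
(6) V = 8 lies in [4, 8] — satisfied.
(7) V = 8 is in {10, 8, 12, 13} — satisfied.
(8) 3U + 5V = 3(14) + 5(8) = 82 — satisfied.
(9) values 8 ≤ 14 ≤ 18 — satisfied.
(10) Z = 5, S = 15; distinct — satisfied.
(11) Z × Y = 5 × 18 = 90 — satisfied.
(12) V = 8 lies in [7, 12] — satisfied.

None — every constraint holds.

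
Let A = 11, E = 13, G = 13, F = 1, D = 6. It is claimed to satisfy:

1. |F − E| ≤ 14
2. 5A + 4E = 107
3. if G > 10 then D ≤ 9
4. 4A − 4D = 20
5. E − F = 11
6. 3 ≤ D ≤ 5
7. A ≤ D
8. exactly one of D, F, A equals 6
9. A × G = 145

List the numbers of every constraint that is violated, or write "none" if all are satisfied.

1. |1 − 13| = 12; 12 ≤ 14  true
2. 5A + 4E = 5(11) + 4(13) = 107  true
3. G = 13 > 10, so we need D ≤ 9; D = 6 ≤ 9  true
4. 4A − 4D = 4(11) − 4(6) = 20  true
5. E − F = 13 − 1 = 12, not 11  false
6. D = 6 is outside [3, 5]  false
7. A = 11, D = 6; 11 > 6 (want ≤)  false
8. D=6, F=1, A=11; 1 of them equals 6  true
9. A × G = 11 × 13 = 143, not 145  false

The assignment fails constraints 5, 6, 7, and 9.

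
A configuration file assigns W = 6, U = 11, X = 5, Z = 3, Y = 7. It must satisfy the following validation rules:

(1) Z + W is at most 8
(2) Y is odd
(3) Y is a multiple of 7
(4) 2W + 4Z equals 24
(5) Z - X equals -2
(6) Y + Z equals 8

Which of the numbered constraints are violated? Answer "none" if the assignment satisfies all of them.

The assignment fails constraints 1 and 6.

(1) Z + W = 3 + 6 = 9; 9 > 8, bound 8 not met — violated.
(2) Y = 7 is odd — satisfied.
(3) 7 / 7 = 1, so 7 divides 7 — satisfied.
(4) 2W + 4Z = 2(6) + 4(3) = 24 — satisfied.
(5) Z - X = 3 - 5 = -2 — satisfied.
(6) Y + Z = 7 + 3 = 10, not 8 — violated.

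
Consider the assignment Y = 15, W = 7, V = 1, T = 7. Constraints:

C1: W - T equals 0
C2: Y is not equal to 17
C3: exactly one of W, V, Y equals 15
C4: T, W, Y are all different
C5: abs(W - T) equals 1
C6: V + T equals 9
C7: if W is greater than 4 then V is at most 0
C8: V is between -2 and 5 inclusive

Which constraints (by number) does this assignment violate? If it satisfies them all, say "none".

C1: W - T = 7 - 7 = 0 — satisfied.
C2: Y = 15, and 15 ≠ 17 — satisfied.
C3: W=7, V=1, Y=15; 1 of them equals 15 — satisfied.
C4: T = W = 7, not all different — violated.
C5: abs(7 - 7) = 0, not 1 — violated.
C6: V + T = 1 + 7 = 8, not 9 — violated.
C7: W = 7 > 4, so we need V ≤ 0; but V = 1 > 0 — violated.
C8: V = 1 lies in [-2, 5] — satisfied.

Constraints 4, 5, 6, and 7 do not hold.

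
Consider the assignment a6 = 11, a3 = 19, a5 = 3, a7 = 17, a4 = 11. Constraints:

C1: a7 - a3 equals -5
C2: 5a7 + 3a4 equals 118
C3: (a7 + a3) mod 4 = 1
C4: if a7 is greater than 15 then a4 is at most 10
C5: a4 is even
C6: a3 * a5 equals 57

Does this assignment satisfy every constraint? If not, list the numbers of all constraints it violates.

Violated: 1, 3, 4, 5.

C1: a7 - a3 = 17 - 19 = -2, not -5 — fails.
C2: 5a7 + 3a4 = 5(17) + 3(11) = 118 — holds.
C3: a7 + a3 = 36; 36 mod 4 = 0, not 1 — fails.
C4: a7 = 17 > 15, so we need a4 ≤ 10; but a4 = 11 > 10 — fails.
C5: a4 = 11 is odd — fails.
C6: a3 * a5 = 19 * 3 = 57 — holds.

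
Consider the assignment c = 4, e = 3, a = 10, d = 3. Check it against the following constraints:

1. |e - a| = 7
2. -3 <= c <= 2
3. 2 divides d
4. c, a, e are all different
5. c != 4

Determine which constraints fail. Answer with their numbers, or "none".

No — constraints 2, 3, and 5 are not satisfied.

1. |3 - 10| = 7 — holds.
2. c = 4 is outside [-3, 2] — does not hold.
3. 3 = 2*1 + 1, so 2 does not divide 3 — does not hold.
4. values 4, 10, 3 are pairwise distinct — holds.
5. c = 4, but 4 is required to differ — does not hold.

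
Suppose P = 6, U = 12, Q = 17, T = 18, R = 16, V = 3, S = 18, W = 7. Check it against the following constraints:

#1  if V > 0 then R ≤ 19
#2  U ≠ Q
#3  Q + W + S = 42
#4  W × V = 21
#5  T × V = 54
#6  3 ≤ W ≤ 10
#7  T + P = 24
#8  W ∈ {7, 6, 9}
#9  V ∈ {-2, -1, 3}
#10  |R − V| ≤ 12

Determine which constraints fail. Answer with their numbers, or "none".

Violated: 10.

#1 V = 3 > 0, so we need R ≤ 19; R = 16 ≤ 19  ✔
#2 U = 12, Q = 17; distinct  ✔
#3 Q + W + S = 17 + 7 + 18 = 42  ✔
#4 W × V = 7 × 3 = 21  ✔
#5 T × V = 18 × 3 = 54  ✔
#6 W = 7 lies in [3, 10]  ✔
#7 T + P = 18 + 6 = 24  ✔
#8 W = 7 is in {7, 6, 9}  ✔
#9 V = 3 is in {-2, -1, 3}  ✔
#10 |16 − 3| = 13; 13 > 12, exceeds bound 12  ✘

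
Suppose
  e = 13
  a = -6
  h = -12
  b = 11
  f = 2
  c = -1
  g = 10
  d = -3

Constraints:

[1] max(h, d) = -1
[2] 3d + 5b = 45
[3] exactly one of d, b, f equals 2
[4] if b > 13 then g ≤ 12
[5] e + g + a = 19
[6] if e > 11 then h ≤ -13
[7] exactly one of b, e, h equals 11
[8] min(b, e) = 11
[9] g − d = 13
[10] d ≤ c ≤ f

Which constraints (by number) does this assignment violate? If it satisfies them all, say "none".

Constraints 1, 2, 5, and 6 are violated.

[1] max(-12, -3) = -3, not -1 — does not hold.
[2] 3d + 5b = 3(-3) + 5(11) = 46, not 45 — does not hold.
[3] d=-3, b=11, f=2; 1 of them equals 2 — holds.
[4] b = 11, not > 13; antecedent false, conditional vacuously true — holds.
[5] e + g + a = 13 + 10 + (-6) = 17, not 19 — does not hold.
[6] e = 13 > 11, so we need h ≤ -13; but h = -12 > -13 — does not hold.
[7] b=11, e=13, h=-12; 1 of them equals 11 — holds.
[8] min(11, 13) = 11 — holds.
[9] g − d = 10 − (-3) = 13 — holds.
[10] values -3 ≤ -1 ≤ 2 — holds.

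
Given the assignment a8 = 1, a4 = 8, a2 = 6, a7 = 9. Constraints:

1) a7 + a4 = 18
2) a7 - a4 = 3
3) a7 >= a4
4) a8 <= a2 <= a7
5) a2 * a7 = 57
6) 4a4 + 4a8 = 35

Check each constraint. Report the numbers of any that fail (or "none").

1) a7 + a4 = 9 + 8 = 17, not 18 — does not hold.
2) a7 - a4 = 9 - 8 = 1, not 3 — does not hold.
3) a7 = 9, a4 = 8; 9 ≥ 8 — holds.
4) values 1 <= 6 <= 9 — holds.
5) a2 * a7 = 6 * 9 = 54, not 57 — does not hold.
6) 4a4 + 4a8 = 4(8) + 4(1) = 36, not 35 — does not hold.

Constraints 1, 2, 5, and 6 are violated.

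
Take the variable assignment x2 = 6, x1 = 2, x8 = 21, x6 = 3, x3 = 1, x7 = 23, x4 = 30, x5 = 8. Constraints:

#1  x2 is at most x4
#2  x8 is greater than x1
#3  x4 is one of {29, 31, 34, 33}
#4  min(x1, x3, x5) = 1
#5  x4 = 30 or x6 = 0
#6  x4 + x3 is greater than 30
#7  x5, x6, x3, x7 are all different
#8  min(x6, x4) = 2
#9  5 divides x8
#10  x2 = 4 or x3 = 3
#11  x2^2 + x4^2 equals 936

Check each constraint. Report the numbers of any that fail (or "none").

#1 x2 = 6, x4 = 30; 6 ≤ 30  true
#2 x8 = 21, x1 = 2; 21 > 2  true
#3 x4 = 30 is not in {29, 31, 34, 33}  false
#4 min(2, 1, 8) = 1  true
#5 x4 = 30 = 30 (first disjunct)  true
#6 x4 + x3 = 30 + 1 = 31; 31 > 30  true
#7 values 8, 3, 1, 23 are pairwise distinct  true
#8 min(3, 30) = 3, not 2  false
#9 21 = 5*4 + 1, so 5 does not divide 21  false
#10 x2 = 6 ≠ 4 and x3 = 1 ≠ 3; both disjuncts false  false
#11 x2^2 + x4^2 = 6^2 + 30^2 = 36 + 900 = 936  true

Violated: 3, 8, 9, and 10.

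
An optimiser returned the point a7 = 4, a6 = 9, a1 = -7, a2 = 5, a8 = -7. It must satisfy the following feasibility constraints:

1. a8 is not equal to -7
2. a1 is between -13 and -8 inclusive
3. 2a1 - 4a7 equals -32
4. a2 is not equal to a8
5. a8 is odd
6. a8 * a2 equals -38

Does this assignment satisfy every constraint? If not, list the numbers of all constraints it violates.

Violated: 1, 2, 3, 6.

1. a8 = -7, but -7 is required to differ — fails.
2. a1 = -7 is outside [-13, -8] — fails.
3. 2a1 - 4a7 = 2(-7) - 4(4) = -30, not -32 — fails.
4. a2 = 5, a8 = -7; distinct — holds.
5. a8 = -7 is odd — holds.
6. a8 * a2 = -7 * 5 = -35, not -38 — fails.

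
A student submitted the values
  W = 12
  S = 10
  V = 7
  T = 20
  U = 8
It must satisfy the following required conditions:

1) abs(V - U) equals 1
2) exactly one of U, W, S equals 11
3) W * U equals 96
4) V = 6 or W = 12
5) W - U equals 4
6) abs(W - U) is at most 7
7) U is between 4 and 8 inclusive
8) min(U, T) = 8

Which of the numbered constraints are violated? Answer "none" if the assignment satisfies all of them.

Constraint 2 does not hold.

1) abs(7 - 8) = 1  OK
2) U=8, W=12, S=10; 0 of them equal 11, not exactly one  FAIL
3) W * U = 12 * 8 = 96  OK
4) V = 7 ≠ 6, but W = 12 = 12 (second disjunct)  OK
5) W - U = 12 - 8 = 4  OK
6) abs(12 - 8) = 4; 4 ≤ 7  OK
7) U = 8 lies in [4, 8]  OK
8) min(8, 20) = 8  OK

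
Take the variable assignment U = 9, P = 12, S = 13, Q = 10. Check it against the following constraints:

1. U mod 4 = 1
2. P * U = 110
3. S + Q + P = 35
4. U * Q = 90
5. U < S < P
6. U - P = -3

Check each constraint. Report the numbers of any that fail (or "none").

1. 9 mod 4 = 1 — holds.
2. P * U = 12 * 9 = 108, not 110 — does not hold.
3. S + Q + P = 13 + 10 + 12 = 35 — holds.
4. U * Q = 9 * 10 = 90 — holds.
5. values 9, 13, 12; S = 13 is not < P = 12 — does not hold.
6. U - P = 9 - 12 = -3 — holds.

No — constraints 2 and 5 are not satisfied.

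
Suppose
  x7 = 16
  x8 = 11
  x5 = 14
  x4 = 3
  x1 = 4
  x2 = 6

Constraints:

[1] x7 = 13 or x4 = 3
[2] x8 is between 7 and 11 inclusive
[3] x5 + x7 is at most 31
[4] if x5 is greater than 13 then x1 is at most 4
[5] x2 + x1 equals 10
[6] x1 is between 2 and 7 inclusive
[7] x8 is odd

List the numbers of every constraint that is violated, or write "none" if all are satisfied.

[1] x7 = 16 ≠ 13, but x4 = 3 = 3 (second disjunct) — holds.
[2] x8 = 11 lies in [7, 11] — holds.
[3] x5 + x7 = 14 + 16 = 30; 30 ≤ 31 — holds.
[4] x5 = 14 > 13, so we need x1 ≤ 4; x1 = 4 ≤ 4 — holds.
[5] x2 + x1 = 6 + 4 = 10 — holds.
[6] x1 = 4 lies in [2, 7] — holds.
[7] x8 = 11 is odd — holds.

Yes — all constraints hold.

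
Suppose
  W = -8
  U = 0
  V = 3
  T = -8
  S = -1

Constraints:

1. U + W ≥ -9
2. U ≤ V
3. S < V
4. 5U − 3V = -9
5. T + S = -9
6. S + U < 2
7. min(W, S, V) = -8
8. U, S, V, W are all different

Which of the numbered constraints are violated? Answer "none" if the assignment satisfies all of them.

None — every constraint holds.

1. U + W = 0 + (-8) = -8; -8 ≥ -9 — holds.
2. U = 0, V = 3; 0 ≤ 3 — holds.
3. S = -1, V = 3; -1 < 3 — holds.
4. 5U − 3V = 5(0) − 3(3) = -9 — holds.
5. T + S = -8 + (-1) = -9 — holds.
6. S + U = -1 + 0 = -1; -1 < 2 — holds.
7. min(-8, -1, 3) = -8 — holds.
8. values 0, -1, 3, -8 are pairwise distinct — holds.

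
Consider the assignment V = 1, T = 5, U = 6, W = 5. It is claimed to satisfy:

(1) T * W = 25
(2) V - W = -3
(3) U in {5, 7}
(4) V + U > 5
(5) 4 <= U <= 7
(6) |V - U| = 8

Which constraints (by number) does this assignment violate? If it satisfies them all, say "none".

Constraints 2, 3, and 6 are violated.

(1) T * W = 5 * 5 = 25  ✓
(2) V - W = 1 - 5 = -4, not -3  ✗
(3) U = 6 is not in {5, 7}  ✗
(4) V + U = 1 + 6 = 7; 7 > 5  ✓
(5) U = 6 lies in [4, 7]  ✓
(6) |1 - 6| = 5, not 8  ✗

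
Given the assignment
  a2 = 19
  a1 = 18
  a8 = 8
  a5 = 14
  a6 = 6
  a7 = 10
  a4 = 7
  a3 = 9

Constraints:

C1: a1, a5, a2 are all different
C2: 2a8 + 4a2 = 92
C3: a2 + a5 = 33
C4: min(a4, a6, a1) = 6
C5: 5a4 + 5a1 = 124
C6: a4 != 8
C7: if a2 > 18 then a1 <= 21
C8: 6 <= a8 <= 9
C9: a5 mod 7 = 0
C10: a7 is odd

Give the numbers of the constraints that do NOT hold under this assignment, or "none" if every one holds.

Violated: 5 and 10.

C1: values 18, 14, 19 are pairwise distinct — holds.
C2: 2a8 + 4a2 = 2(8) + 4(19) = 92 — holds.
C3: a2 + a5 = 19 + 14 = 33 — holds.
C4: min(7, 6, 18) = 6 — holds.
C5: 5a4 + 5a1 = 5(7) + 5(18) = 125, not 124 — does not hold.
C6: a4 = 7, and 7 ≠ 8 — holds.
C7: a2 = 19 > 18, so we need a1 ≤ 21; a1 = 18 ≤ 21 — holds.
C8: a8 = 8 lies in [6, 9] — holds.
C9: 14 mod 7 = 0 — holds.
C10: a7 = 10 is even — does not hold.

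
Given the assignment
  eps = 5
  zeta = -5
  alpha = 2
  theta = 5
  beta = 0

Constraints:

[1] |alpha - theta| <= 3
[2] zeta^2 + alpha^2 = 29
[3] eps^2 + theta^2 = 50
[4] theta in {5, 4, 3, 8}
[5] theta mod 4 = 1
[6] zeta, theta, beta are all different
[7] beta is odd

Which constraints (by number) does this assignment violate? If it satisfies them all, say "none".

[1] |2 - 5| = 3; 3 ≤ 3 — holds.
[2] zeta^2 + alpha^2 = (-5)^2 + 2^2 = 25 + 4 = 29 — holds.
[3] eps^2 + theta^2 = 5^2 + 5^2 = 25 + 25 = 50 — holds.
[4] theta = 5 is in {5, 4, 3, 8} — holds.
[5] 5 mod 4 = 1 — holds.
[6] values -5, 5, 0 are pairwise distinct — holds.
[7] beta = 0 is even — does not hold.

No — constraint 7 is not satisfied.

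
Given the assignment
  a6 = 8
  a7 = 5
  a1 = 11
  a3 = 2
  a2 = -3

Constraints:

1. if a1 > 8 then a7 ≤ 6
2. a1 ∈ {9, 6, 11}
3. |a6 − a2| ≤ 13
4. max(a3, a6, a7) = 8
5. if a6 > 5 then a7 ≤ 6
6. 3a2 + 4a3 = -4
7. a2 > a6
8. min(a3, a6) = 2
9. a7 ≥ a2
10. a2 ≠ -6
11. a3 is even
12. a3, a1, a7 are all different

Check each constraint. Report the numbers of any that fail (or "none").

Violated: 6, 7.

1. a1 = 11 > 8, so we need a7 ≤ 6; a7 = 5 ≤ 6 — OK.
2. a1 = 11 is in {9, 6, 11} — OK.
3. |8 − (-3)| = 11; 11 ≤ 13 — OK.
4. max(2, 8, 5) = 8 — OK.
5. a6 = 8 > 5, so we need a7 ≤ 6; a7 = 5 ≤ 6 — OK.
6. 3a2 + 4a3 = 3(-3) + 4(2) = -1, not -4 — violated.
7. a2 = -3, a6 = 8; -3 ≤ 8 (want >) — violated.
8. min(2, 8) = 2 — OK.
9. a7 = 5, a2 = -3; 5 ≥ -3 — OK.
10. a2 = -3, and -3 ≠ -6 — OK.
11. a3 = 2 is even — OK.
12. values 2, 11, 5 are pairwise distinct — OK.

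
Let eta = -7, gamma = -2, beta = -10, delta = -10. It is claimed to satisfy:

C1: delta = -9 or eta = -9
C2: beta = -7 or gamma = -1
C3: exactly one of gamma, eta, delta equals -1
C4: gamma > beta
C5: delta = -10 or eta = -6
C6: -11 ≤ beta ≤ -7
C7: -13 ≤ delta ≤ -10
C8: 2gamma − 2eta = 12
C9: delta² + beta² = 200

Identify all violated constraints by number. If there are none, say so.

No — constraints 1, 2, 3, 8 are not satisfied.

C1: delta = -10 ≠ -9 and eta = -7 ≠ -9; both disjuncts false  ✘
C2: beta = -10 ≠ -7 and gamma = -2 ≠ -1; both disjuncts false  ✘
C3: gamma=-2, eta=-7, delta=-10; 0 of them equal -1, not exactly one  ✘
C4: gamma = -2, beta = -10; -2 > -10  ✔
C5: delta = -10 = -10 (first disjunct)  ✔
C6: beta = -10 lies in [-11, -7]  ✔
C7: delta = -10 lies in [-13, -10]  ✔
C8: 2gamma − 2eta = 2(-2) − 2(-7) = 10, not 12  ✘
C9: delta² + beta² = (-10)² + (-10)² = 100 + 100 = 200  ✔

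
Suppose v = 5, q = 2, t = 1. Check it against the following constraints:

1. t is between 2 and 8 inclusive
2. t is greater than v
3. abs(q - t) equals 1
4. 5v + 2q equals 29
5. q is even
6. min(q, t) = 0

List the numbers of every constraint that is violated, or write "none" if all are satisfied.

1. t = 1 is outside [2, 8] — fails.
2. t = 1, v = 5; 1 ≤ 5 (want >) — fails.
3. abs(2 - 1) = 1 — holds.
4. 5v + 2q = 5(5) + 2(2) = 29 — holds.
5. q = 2 is even — holds.
6. min(2, 1) = 1, not 0 — fails.

No — constraints 1, 2, and 6 are not satisfied.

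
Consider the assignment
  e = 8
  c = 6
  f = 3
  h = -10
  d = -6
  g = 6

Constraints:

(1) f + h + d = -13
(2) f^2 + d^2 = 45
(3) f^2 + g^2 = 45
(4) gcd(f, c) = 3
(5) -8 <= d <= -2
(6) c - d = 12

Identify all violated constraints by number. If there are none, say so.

All constraints are satisfied.

(1) f + h + d = 3 + (-10) + (-6) = -13 — holds.
(2) f^2 + d^2 = 3^2 + (-6)^2 = 9 + 36 = 45 — holds.
(3) f^2 + g^2 = 3^2 + 6^2 = 9 + 36 = 45 — holds.
(4) gcd(3, 6) = 3 — holds.
(5) d = -6 lies in [-8, -2] — holds.
(6) c - d = 6 - (-6) = 12 — holds.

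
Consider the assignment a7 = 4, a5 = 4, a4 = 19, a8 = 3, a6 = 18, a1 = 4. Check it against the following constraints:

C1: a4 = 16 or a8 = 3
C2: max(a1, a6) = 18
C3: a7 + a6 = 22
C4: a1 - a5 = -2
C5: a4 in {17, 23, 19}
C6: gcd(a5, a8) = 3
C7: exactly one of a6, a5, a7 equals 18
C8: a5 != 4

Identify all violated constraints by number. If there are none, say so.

No — constraints 4, 6, and 8 are not satisfied.

C1: a4 = 19 ≠ 16, but a8 = 3 = 3 (second disjunct) — OK.
C2: max(4, 18) = 18 — OK.
C3: a7 + a6 = 4 + 18 = 22 — OK.
C4: a1 - a5 = 4 - 4 = 0, not -2 — violated.
C5: a4 = 19 is in {17, 23, 19} — OK.
C6: gcd(4, 3) = 1, not 3 — violated.
C7: a6=18, a5=4, a7=4; 1 of them equals 18 — OK.
C8: a5 = 4, but 4 is required to differ — violated.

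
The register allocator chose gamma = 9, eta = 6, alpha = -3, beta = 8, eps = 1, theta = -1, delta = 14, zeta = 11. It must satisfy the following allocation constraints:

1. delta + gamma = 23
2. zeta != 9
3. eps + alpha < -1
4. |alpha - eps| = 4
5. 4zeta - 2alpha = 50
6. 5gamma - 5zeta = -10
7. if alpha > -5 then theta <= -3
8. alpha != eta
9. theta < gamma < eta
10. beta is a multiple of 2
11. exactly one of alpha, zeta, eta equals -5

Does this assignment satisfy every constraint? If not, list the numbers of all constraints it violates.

1. delta + gamma = 14 + 9 = 23  OK
2. zeta = 11, and 11 ≠ 9  OK
3. eps + alpha = 1 + (-3) = -2; -2 < -1  OK
4. |-3 - 1| = 4  OK
5. 4zeta - 2alpha = 4(11) - 2(-3) = 50  OK
6. 5gamma - 5zeta = 5(9) - 5(11) = -10  OK
7. alpha = -3 > -5, so we need theta ≤ -3; but theta = -1 > -3  FAIL
8. alpha = -3, eta = 6; distinct  OK
9. values -1, 9, 6; gamma = 9 is not < eta = 6  FAIL
10. 8 / 2 = 4, so 2 divides 8  OK
11. alpha=-3, zeta=11, eta=6; 0 of them equal -5, not exactly one  FAIL

Constraints 7, 9, 11 are violated.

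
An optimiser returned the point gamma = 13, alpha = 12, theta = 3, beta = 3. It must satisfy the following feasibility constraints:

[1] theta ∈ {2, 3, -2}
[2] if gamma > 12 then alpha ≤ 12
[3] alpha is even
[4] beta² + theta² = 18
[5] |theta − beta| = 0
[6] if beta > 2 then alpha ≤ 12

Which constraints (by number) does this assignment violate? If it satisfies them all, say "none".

[1] theta = 3 is in {2, 3, -2}  OK
[2] gamma = 13 > 12, so we need alpha ≤ 12; alpha = 12 ≤ 12  OK
[3] alpha = 12 is even  OK
[4] beta² + theta² = 3² + 3² = 9 + 9 = 18  OK
[5] |3 − 3| = 0  OK
[6] beta = 3 > 2, so we need alpha ≤ 12; alpha = 12 ≤ 12  OK

All constraints are satisfied.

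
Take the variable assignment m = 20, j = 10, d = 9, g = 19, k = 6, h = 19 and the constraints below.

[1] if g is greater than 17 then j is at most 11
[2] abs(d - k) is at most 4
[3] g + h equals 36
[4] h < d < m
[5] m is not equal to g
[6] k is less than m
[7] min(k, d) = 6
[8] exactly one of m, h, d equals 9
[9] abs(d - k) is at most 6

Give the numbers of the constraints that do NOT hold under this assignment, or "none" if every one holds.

[1] g = 19 > 17, so we need j ≤ 11; j = 10 ≤ 11  ✔
[2] abs(9 - 6) = 3; 3 ≤ 4  ✔
[3] g + h = 19 + 19 = 38, not 36  ✘
[4] values 19, 9, 20; h = 19 is not < d = 9  ✘
[5] m = 20, g = 19; distinct  ✔
[6] k = 6, m = 20; 6 < 20  ✔
[7] min(6, 9) = 6  ✔
[8] m=20, h=19, d=9; 1 of them equals 9  ✔
[9] abs(9 - 6) = 3; 3 ≤ 6  ✔

Constraints 3, 4 do not hold.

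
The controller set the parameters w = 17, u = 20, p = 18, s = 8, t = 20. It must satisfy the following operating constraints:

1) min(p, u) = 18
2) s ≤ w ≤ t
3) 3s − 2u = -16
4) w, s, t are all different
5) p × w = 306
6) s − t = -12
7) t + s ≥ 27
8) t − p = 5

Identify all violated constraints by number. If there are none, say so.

1) min(18, 20) = 18 — holds.
2) values 8 ≤ 17 ≤ 20 — holds.
3) 3s − 2u = 3(8) − 2(20) = -16 — holds.
4) values 17, 8, 20 are pairwise distinct — holds.
5) p × w = 18 × 17 = 306 — holds.
6) s − t = 8 − 20 = -12 — holds.
7) t + s = 20 + 8 = 28; 28 ≥ 27 — holds.
8) t − p = 20 − 18 = 2, not 5 — fails.

Constraint 8 does not hold.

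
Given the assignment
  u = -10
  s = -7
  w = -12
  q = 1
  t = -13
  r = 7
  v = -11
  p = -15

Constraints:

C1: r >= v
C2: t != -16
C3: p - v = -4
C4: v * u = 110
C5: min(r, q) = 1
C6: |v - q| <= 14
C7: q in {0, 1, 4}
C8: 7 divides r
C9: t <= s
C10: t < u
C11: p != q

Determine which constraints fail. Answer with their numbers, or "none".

No violations.

C1: r = 7, v = -11; 7 ≥ -11  ✔
C2: t = -13, and -13 ≠ -16  ✔
C3: p - v = -15 - (-11) = -4  ✔
C4: v * u = -11 * (-10) = 110  ✔
C5: min(7, 1) = 1  ✔
C6: |-11 - 1| = 12; 12 ≤ 14  ✔
C7: q = 1 is in {0, 1, 4}  ✔
C8: 7 / 7 = 1, so 7 divides 7  ✔
C9: t = -13, s = -7; -13 ≤ -7  ✔
C10: t = -13, u = -10; -13 < -10  ✔
C11: p = -15, q = 1; distinct  ✔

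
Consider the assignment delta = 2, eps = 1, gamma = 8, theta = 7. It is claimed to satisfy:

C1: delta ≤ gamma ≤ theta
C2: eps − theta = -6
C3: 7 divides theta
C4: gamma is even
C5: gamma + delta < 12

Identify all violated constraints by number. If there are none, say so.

C1: values 2, 8, 7; gamma = 8 is not ≤ theta = 7 — violated.
C2: eps − theta = 1 − 7 = -6 — satisfied.
C3: 7 / 7 = 1, so 7 divides 7 — satisfied.
C4: gamma = 8 is even — satisfied.
C5: gamma + delta = 8 + 2 = 10; 10 < 12 — satisfied.

No — constraint 1 is not satisfied.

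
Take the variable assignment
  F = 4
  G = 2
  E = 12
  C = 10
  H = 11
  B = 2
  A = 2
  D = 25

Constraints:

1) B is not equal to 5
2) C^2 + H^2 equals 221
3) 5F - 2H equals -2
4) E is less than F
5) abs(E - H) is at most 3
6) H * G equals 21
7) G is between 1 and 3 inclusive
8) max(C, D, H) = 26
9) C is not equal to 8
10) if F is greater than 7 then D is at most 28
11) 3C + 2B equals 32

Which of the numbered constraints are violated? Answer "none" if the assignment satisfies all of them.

1) B = 2, and 2 ≠ 5 — OK.
2) C^2 + H^2 = 10^2 + 11^2 = 100 + 121 = 221 — OK.
3) 5F - 2H = 5(4) - 2(11) = -2 — OK.
4) E = 12, F = 4; 12 ≥ 4 (want <) — violated.
5) abs(12 - 11) = 1; 1 ≤ 3 — OK.
6) H * G = 11 * 2 = 22, not 21 — violated.
7) G = 2 lies in [1, 3] — OK.
8) max(10, 25, 11) = 25, not 26 — violated.
9) C = 10, and 10 ≠ 8 — OK.
10) F = 4, not > 7; antecedent false, conditional vacuously true — OK.
11) 3C + 2B = 3(10) + 2(2) = 34, not 32 — violated.

Constraints 4, 6, 8, and 11 do not hold.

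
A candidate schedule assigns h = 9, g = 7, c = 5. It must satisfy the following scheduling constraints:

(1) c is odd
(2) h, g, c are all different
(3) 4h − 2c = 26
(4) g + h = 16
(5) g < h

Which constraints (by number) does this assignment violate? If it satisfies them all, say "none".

All constraints are satisfied.

(1) c = 5 is odd — satisfied.
(2) values 9, 7, 5 are pairwise distinct — satisfied.
(3) 4h − 2c = 4(9) − 2(5) = 26 — satisfied.
(4) g + h = 7 + 9 = 16 — satisfied.
(5) g = 7, h = 9; 7 < 9 — satisfied.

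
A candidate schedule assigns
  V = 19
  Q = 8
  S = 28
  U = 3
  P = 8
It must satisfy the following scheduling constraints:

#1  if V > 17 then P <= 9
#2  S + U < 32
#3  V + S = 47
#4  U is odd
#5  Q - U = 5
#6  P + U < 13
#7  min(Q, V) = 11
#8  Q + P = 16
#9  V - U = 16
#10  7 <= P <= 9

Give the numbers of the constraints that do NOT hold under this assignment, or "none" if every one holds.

Constraint 7 is violated.

#1 V = 19 > 17, so we need P ≤ 9; P = 8 ≤ 9 — satisfied.
#2 S + U = 28 + 3 = 31; 31 < 32 — satisfied.
#3 V + S = 19 + 28 = 47 — satisfied.
#4 U = 3 is odd — satisfied.
#5 Q - U = 8 - 3 = 5 — satisfied.
#6 P + U = 8 + 3 = 11; 11 < 13 — satisfied.
#7 min(8, 19) = 8, not 11 — violated.
#8 Q + P = 8 + 8 = 16 — satisfied.
#9 V - U = 19 - 3 = 16 — satisfied.
#10 P = 8 lies in [7, 9] — satisfied.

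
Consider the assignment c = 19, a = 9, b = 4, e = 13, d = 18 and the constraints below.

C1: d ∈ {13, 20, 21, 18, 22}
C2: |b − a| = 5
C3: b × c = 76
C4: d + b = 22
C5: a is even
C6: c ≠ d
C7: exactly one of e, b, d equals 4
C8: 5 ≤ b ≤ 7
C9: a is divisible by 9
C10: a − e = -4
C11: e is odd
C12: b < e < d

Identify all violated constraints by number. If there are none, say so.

Constraints 5 and 8 do not hold.

C1: d = 18 is in {13, 20, 21, 18, 22} — holds.
C2: |4 − 9| = 5 — holds.
C3: b × c = 4 × 19 = 76 — holds.
C4: d + b = 18 + 4 = 22 — holds.
C5: a = 9 is odd — does not hold.
C6: c = 19, d = 18; distinct — holds.
C7: e=13, b=4, d=18; 1 of them equals 4 — holds.
C8: b = 4 is outside [5, 7] — does not hold.
C9: 9 / 9 = 1, so 9 divides 9 — holds.
C10: a − e = 9 − 13 = -4 — holds.
C11: e = 13 is odd — holds.
C12: values 4 < 13 < 18 — holds.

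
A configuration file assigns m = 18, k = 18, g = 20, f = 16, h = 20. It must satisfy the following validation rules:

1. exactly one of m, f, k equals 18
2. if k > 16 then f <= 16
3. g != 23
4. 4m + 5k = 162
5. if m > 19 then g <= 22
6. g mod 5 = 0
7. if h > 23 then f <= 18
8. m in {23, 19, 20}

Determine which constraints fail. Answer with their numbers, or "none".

1. m=18, f=16, k=18; 2 of them equal 18, not exactly one  FAIL
2. k = 18 > 16, so we need f ≤ 16; f = 16 ≤ 16  OK
3. g = 20, and 20 ≠ 23  OK
4. 4m + 5k = 4(18) + 5(18) = 162  OK
5. m = 18, not > 19; antecedent false, conditional vacuously true  OK
6. 20 mod 5 = 0  OK
7. h = 20, not > 23; antecedent false, conditional vacuously true  OK
8. m = 18 is not in {23, 19, 20}  FAIL

Constraints 1 and 8 do not hold.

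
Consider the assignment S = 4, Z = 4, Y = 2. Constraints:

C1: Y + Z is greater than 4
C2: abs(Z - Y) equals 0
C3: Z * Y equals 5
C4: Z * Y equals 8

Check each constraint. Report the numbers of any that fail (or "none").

C1: Y + Z = 2 + 4 = 6; 6 > 4  ✔
C2: abs(4 - 2) = 2, not 0  ✘
C3: Z * Y = 4 * 2 = 8, not 5  ✘
C4: Z * Y = 4 * 2 = 8  ✔

No — constraints 2, 3 are not satisfied.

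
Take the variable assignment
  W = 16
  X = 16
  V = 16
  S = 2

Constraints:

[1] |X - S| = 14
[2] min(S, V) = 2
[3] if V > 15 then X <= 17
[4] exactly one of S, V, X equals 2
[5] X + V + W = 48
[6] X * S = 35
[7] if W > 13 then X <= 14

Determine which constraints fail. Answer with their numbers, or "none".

The assignment fails constraints 6, 7.

[1] |16 - 2| = 14  ✓
[2] min(2, 16) = 2  ✓
[3] V = 16 > 15, so we need X ≤ 17; X = 16 ≤ 17  ✓
[4] S=2, V=16, X=16; 1 of them equals 2  ✓
[5] X + V + W = 16 + 16 + 16 = 48  ✓
[6] X * S = 16 * 2 = 32, not 35  ✗
[7] W = 16 > 13, so we need X ≤ 14; but X = 16 > 14  ✗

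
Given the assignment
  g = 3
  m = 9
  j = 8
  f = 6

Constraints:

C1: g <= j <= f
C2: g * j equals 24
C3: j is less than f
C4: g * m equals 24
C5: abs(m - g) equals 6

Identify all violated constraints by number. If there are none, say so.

The assignment fails constraints 1, 3, and 4.

C1: values 3, 8, 6; j = 8 is not <= f = 6 — violated.
C2: g * j = 3 * 8 = 24 — OK.
C3: j = 8, f = 6; 8 ≥ 6 (want <) — violated.
C4: g * m = 3 * 9 = 27, not 24 — violated.
C5: abs(9 - 3) = 6 — OK.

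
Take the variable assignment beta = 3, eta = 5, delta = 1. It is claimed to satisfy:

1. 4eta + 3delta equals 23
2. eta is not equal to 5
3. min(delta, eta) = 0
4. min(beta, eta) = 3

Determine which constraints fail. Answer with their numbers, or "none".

1. 4eta + 3delta = 4(5) + 3(1) = 23 — satisfied.
2. eta = 5, but 5 is required to differ — violated.
3. min(1, 5) = 1, not 0 — violated.
4. min(3, 5) = 3 — satisfied.

Violated: 2, 3.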